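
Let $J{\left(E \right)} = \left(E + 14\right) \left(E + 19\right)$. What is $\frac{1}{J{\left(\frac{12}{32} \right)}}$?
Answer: $\frac{64}{17825} \approx 0.0035905$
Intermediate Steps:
$J{\left(E \right)} = \left(14 + E\right) \left(19 + E\right)$
$\frac{1}{J{\left(\frac{12}{32} \right)}} = \frac{1}{266 + \left(\frac{12}{32}\right)^{2} + 33 \cdot \frac{12}{32}} = \frac{1}{266 + \left(12 \cdot \frac{1}{32}\right)^{2} + 33 \cdot 12 \cdot \frac{1}{32}} = \frac{1}{266 + \left(\frac{3}{8}\right)^{2} + 33 \cdot \frac{3}{8}} = \frac{1}{266 + \frac{9}{64} + \frac{99}{8}} = \frac{1}{\frac{17825}{64}} = \frac{64}{17825}$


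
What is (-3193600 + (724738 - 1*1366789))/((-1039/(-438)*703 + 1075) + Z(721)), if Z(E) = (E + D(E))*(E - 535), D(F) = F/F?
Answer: -1680015138/60021163 ≈ -27.990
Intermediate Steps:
D(F) = 1
Z(E) = (1 + E)*(-535 + E) (Z(E) = (E + 1)*(E - 535) = (1 + E)*(-535 + E))
(-3193600 + (724738 - 1*1366789))/((-1039/(-438)*703 + 1075) + Z(721)) = (-3193600 + (724738 - 1*1366789))/((-1039/(-438)*703 + 1075) + (-535 + 721**2 - 534*721)) = (-3193600 + (724738 - 1366789))/((-1039*(-1/438)*703 + 1075) + (-535 + 519841 - 385014)) = (-3193600 - 642051)/(((1039/438)*703 + 1075) + 134292) = -3835651/((730417/438 + 1075) + 134292) = -3835651/(1201267/438 + 134292) = -3835651/60021163/438 = -3835651*438/60021163 = -1680015138/60021163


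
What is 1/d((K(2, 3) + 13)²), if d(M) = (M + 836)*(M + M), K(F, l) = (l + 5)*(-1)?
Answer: 1/43050 ≈ 2.3229e-5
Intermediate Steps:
K(F, l) = -5 - l (K(F, l) = (5 + l)*(-1) = -5 - l)
d(M) = 2*M*(836 + M) (d(M) = (836 + M)*(2*M) = 2*M*(836 + M))
1/d((K(2, 3) + 13)²) = 1/(2*((-5 - 1*3) + 13)²*(836 + ((-5 - 1*3) + 13)²)) = 1/(2*((-5 - 3) + 13)²*(836 + ((-5 - 3) + 13)²)) = 1/(2*(-8 + 13)²*(836 + (-8 + 13)²)) = 1/(2*5²*(836 + 5²)) = 1/(2*25*(836 + 25)) = 1/(2*25*861) = 1/43050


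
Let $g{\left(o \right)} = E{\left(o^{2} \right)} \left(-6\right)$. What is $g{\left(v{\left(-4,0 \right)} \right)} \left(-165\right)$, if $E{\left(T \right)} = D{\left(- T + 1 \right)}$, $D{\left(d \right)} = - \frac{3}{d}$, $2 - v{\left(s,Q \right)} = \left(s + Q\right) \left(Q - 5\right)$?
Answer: $\frac{2970}{323} \approx 9.1951$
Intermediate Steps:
$v{\left(s,Q \right)} = 2 - \left(-5 + Q\right) \left(Q + s\right)$ ($v{\left(s,Q \right)} = 2 - \left(s + Q\right) \left(Q - 5\right) = 2 - \left(Q + s\right) \left(Q - 5\right) = 2 - \left(Q + s\right) \left(-5 + Q\right) = 2 - \left(-5 + Q\right) \left(Q + s\right)$)
$E{\left(T \right)} = - \frac{3}{1 - T}$ ($E{\left(T \right)} = - \frac{3}{- T + 1} = - \frac{3}{1 - T}$)
$g{\left(o \right)} = - \frac{18}{-1 + o^{2}}$ ($g{\left(o \right)} = \frac{3}{-1 + o^{2}} \left(-6\right) = - \frac{18}{-1 + o^{2}}$)
$g{\left(v{\left(-4,0 \right)} \right)} \left(-165\right) = - \frac{18}{-1 + \left(2 - 0^{2} + 5 \cdot 0 + 5 \left(-4\right) - 0 \left(-4\right)\right)^{2}} \left(-165\right) = - \frac{18}{-1 + \left(2 - 0 + 0 - 20 + 0\right)^{2}} \left(-165\right) = - \frac{18}{-1 + \left(2 + 0 + 0 - 20 + 0\right)^{2}} \left(-165\right) = - \frac{18}{-1 + \left(-18\right)^{2}} \left(-165\right) = - \frac{18}{-1 + 324} \left(-165\right) = - \frac{18}{323} \left(-165\right) = \left(-18\right) \frac{1}{323} \left(-165\right) = \left(- \frac{18}{323}\right) \left(-165\right) = \frac{2970}{323}$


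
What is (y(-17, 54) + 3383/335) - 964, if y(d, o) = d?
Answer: -325252/335 ≈ -970.90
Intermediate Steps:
(y(-17, 54) + 3383/335) - 964 = (-17 + 3383/335) - 964 = -2312/335 - 964 = -325252/335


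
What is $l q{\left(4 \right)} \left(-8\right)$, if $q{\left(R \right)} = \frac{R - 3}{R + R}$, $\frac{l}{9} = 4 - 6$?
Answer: $18$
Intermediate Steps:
$l = -18$ ($l = 9 \left(4 - 6\right) = 9 \left(-2\right) = -18$)
$q{\left(R \right)} = \frac{-3 + R}{2 R}$
$l q{\left(4 \right)} \left(-8\right) = - 18 \frac{-3 + 4}{2 \cdot 4} \left(-8\right) = - 18 \cdot \frac{1}{2} \cdot \frac{1}{4} \cdot 1 \left(-8\right) = \left(-18\right) \frac{1}{8} \left(-8\right) = \left(- \frac{9}{4}\right) \left(-8\right) = 18$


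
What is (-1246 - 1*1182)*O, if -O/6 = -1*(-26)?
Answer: 378768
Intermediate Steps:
O = -156 (O = -(-6)*(-26) = -6*26 = -156)
(-1246 - 1*1182)*O = (-1246 - 1*1182)*(-156) = (-1246 - 1182)*(-156) = -2428*(-156) = 378768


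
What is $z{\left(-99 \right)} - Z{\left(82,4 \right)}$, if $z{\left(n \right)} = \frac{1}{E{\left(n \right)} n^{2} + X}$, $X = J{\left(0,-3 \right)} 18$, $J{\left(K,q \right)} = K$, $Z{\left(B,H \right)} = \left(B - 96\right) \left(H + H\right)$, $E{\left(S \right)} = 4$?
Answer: $\frac{4390849}{39204} \approx 112.0$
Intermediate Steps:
$Z{\left(B,H \right)} = 2 H \left(-96 + B\right)$ ($Z{\left(B,H \right)} = \left(-96 + B\right) 2 H = 2 H \left(-96 + B\right)$)
$X = 0$ ($X = 0 \cdot 18 = 0$)
$z{\left(n \right)} = \frac{1}{4 n^{2}}$ ($z{\left(n \right)} = \frac{1}{4 n^{2} + 0} = \frac{1}{4 n^{2}}$)
$z{\left(-99 \right)} - Z{\left(82,4 \right)} = \frac{1}{4 \cdot 9801} - 2 \cdot 4 \left(-96 + 82\right) = \frac{1}{4} \cdot \frac{1}{9801} - 2 \cdot 4 \left(-14\right) = \frac{1}{39204} - -112 = \frac{1}{39204} + 112 = \frac{4390849}{39204}$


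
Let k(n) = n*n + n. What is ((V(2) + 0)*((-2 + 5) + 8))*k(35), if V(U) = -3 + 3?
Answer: 0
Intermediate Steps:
V(U) = 0
k(n) = n + n**2 (k(n) = n**2 + n = n + n**2)
((V(2) + 0)*((-2 + 5) + 8))*k(35) = ((0 + 0)*((-2 + 5) + 8))*(35*(1 + 35)) = (0*(3 + 8))*(35*36) = (0*11)*1260 = 0*1260 = 0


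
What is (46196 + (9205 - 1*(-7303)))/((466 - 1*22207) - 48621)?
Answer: -31352/35181 ≈ -0.89116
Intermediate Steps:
(46196 + (9205 - 1*(-7303)))/((466 - 1*22207) - 48621) = (46196 + (9205 + 7303))/((466 - 22207) - 48621) = (46196 + 16508)/(-21741 - 48621) = 62704/(-70362) = 62704*(-1/70362) = -31352/35181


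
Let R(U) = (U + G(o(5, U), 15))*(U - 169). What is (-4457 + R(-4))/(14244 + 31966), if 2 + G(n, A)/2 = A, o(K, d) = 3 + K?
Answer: -8263/46210 ≈ -0.17881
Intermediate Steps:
G(n, A) = -4 + 2*A
R(U) = (-169 + U)*(26 + U) (R(U) = (U + (-4 + 2*15))*(U - 169) = (U + (-4 + 30))*(-169 + U) = (U + 26)*(-169 + U) = (26 + U)*(-169 + U) = (-169 + U)*(26 + U))
(-4457 + R(-4))/(14244 + 31966) = (-4457 + (-4394 + (-4)² - 143*(-4)))/(14244 + 31966) = (-4457 + (-4394 + 16 + 572))/46210 = (-4457 - 3806)*(1/46210) = -8263*1/46210 = -8263/46210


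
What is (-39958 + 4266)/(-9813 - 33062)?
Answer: 35692/42875 ≈ 0.83247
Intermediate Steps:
(-39958 + 4266)/(-9813 - 33062) = -35692/(-42875) = -35692*(-1/42875) = 35692/42875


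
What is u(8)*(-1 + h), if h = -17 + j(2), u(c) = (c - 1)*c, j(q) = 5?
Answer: -728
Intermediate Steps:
u(c) = c*(-1 + c) (u(c) = (-1 + c)*c = c*(-1 + c))
h = -12 (h = -17 + 5 = -12)
u(8)*(-1 + h) = (8*(-1 + 8))*(-1 - 12) = (8*7)*(-13) = 56*(-13) = -728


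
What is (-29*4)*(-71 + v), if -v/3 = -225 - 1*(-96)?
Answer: -36656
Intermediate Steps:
v = 387 (v = -3*(-225 - 1*(-96)) = -3*(-225 + 96) = -3*(-129) = 387)
(-29*4)*(-71 + v) = (-29*4)*(-71 + 387) = -116*316 = -36656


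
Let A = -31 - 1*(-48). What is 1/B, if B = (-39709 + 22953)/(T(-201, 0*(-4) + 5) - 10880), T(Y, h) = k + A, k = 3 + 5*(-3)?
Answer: 10875/16756 ≈ 0.64902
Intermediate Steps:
k = -12 (k = 3 - 15 = -12)
A = 17 (A = -31 + 48 = 17)
T(Y, h) = 5 (T(Y, h) = -12 + 17 = 5)
B = 16756/10875 (B = (-39709 + 22953)/(5 - 10880) = -16756/(-10875) = -16756*(-1/10875) = 16756/10875 ≈ 1.5408)
1/B = 1/(16756/10875) = 10875/16756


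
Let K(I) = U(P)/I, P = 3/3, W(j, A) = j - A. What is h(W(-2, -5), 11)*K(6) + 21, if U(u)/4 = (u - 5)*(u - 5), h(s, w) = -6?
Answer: -43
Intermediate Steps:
P = 1 (P = 3*(1/3) = 1)
U(u) = 4*(-5 + u)**2 (U(u) = 4*((u - 5)*(u - 5)) = 4*((-5 + u)*(-5 + u)) = 4*(-5 + u)**2)
K(I) = 64/I (K(I) = (4*(-5 + 1)**2)/I = (4*(-4)**2)/I = (4*16)/I = 64/I)
h(W(-2, -5), 11)*K(6) + 21 = -384/6 + 21 = -6*32/3 + 21 = -64 + 21 = -43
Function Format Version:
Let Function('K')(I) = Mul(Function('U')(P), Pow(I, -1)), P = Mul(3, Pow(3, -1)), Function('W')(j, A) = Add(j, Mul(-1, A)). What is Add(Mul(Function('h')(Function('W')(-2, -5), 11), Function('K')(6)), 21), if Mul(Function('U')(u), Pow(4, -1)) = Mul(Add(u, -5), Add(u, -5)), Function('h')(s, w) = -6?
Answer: -43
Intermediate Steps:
P = 1 (P = Mul(3, Rational(1, 3)) = 1)
Function('U')(u) = Mul(4, Pow(Add(-5, u), 2)) (Function('U')(u) = Mul(4, Mul(Add(u, -5), Add(u, -5))) = Mul(4, Mul(Add(-5, u), Add(-5, u))) = Mul(4, Pow(Add(-5, u), 2)))
Function('K')(I) = Mul(64, Pow(I, -1)) (Function('K')(I) = Mul(Mul(4, Pow(Add(-5, 1), 2)), Pow(I, -1)) = Mul(Mul(4, Pow(-4, 2)), Pow(I, -1)) = Mul(Mul(4, 16), Pow(I, -1)) = Mul(64, Pow(I, -1)))
Add(Mul(Function('h')(Function('W')(-2, -5), 11), Function('K')(6)), 21) = Add(Mul(-6, Mul(64, Pow(6, -1))), 21) = Add(Mul(-6, Mul(64, Rational(1, 6))), 21) = Add(Mul(-6, Rational(32, 3)), 21) = Add(-64, 21) = -43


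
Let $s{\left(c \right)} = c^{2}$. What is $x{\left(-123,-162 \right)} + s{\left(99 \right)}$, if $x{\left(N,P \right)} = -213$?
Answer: $9588$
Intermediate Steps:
$x{\left(-123,-162 \right)} + s{\left(99 \right)} = -213 + 99^{2} = -213 + 9801 = 9588$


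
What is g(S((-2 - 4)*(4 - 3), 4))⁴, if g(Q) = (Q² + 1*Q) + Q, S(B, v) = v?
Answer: 331776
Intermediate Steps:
g(Q) = Q² + 2*Q (g(Q) = (Q² + Q) + Q = (Q + Q²) + Q = Q² + 2*Q)
g(S((-2 - 4)*(4 - 3), 4))⁴ = (4*(2 + 4))⁴ = (4*6)⁴ = 24⁴ = 331776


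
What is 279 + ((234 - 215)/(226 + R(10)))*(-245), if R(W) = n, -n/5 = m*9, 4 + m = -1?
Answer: 121174/451 ≈ 268.68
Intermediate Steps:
m = -5 (m = -4 - 1 = -5)
n = 225 (n = -(-25)*9 = -5*(-45) = 225)
R(W) = 225
279 + ((234 - 215)/(226 + R(10)))*(-245) = 279 + ((234 - 215)/(226 + 225))*(-245) = 279 + (19/451)*(-245) = 279 - 4655/451 = 121174/451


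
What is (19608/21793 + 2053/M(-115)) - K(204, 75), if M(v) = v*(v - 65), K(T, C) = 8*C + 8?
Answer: -14411966009/23742900 ≈ -607.00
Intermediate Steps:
K(T, C) = 8 + 8*C
M(v) = v*(-65 + v)
(19608/21793 + 2053/M(-115)) - K(204, 75) = (19608/21793 + 2053/((-115*(-65 - 115)))) - (8 + 8*75) = (19608*(1/21793) + 2053/((-115*(-180)))) - (8 + 600) = (1032/1147 + 2053/20700) - 1*608 = (1032/1147 + 2053*(1/20700)) - 608 = (1032/1147 + 2053/20700) - 608 = 23717191/23742900 - 608 = -14411966009/23742900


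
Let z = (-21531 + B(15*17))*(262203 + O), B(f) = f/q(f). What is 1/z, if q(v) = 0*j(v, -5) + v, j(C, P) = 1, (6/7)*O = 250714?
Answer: -3/35828245240 ≈ -8.3733e-11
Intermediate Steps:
O = 877499/3 (O = (7/6)*250714 = 877499/3 ≈ 2.9250e+5)
q(v) = v (q(v) = 0*1 + v = 0 + v = v)
B(f) = 1 (B(f) = f/f = 1)
z = -35828245240/3 (z = (-21531 + 1)*(262203 + 877499/3) = -21530*1664108/3 = -35828245240/3 ≈ -1.1943e+10)
1/z = 1/(-35828245240/3) = -3/35828245240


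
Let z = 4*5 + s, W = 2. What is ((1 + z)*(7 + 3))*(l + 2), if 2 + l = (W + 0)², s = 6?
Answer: 1080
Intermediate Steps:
l = 2 (l = -2 + (2 + 0)² = -2 + 2² = -2 + 4 = 2)
z = 26 (z = 4*5 + 6 = 20 + 6 = 26)
((1 + z)*(7 + 3))*(l + 2) = ((1 + 26)*(7 + 3))*(2 + 2) = (27*10)*4 = 270*4 = 1080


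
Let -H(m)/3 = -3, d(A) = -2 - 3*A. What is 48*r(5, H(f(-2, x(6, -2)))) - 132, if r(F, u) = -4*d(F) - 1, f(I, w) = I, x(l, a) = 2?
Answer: 3084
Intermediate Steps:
H(m) = 9 (H(m) = -3*(-3) = 9)
r(F, u) = 7 + 12*F (r(F, u) = -4*(-2 - 3*F) - 1 = (8 + 12*F) - 1 = 7 + 12*F)
48*r(5, H(f(-2, x(6, -2)))) - 132 = 48*(7 + 12*5) - 132 = 48*(7 + 60) - 132 = 48*67 - 132 = 3216 - 132 = 3084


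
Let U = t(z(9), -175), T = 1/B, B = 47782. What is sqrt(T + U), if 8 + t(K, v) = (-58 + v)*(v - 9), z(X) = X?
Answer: sqrt(97863635324518)/47782 ≈ 207.04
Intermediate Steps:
t(K, v) = -8 + (-58 + v)*(-9 + v) (t(K, v) = -8 + (-58 + v)*(v - 9) = -8 + (-58 + v)*(-9 + v))
T = 1/47782 ≈ 2.0928e-5
U = 42864 (U = 514 + (-175)**2 - 67*(-175) = 514 + 30625 + 11725 = 42864)
sqrt(T + U) = sqrt(1/47782 + 42864) = sqrt(2048127649/47782) = sqrt(97863635324518)/47782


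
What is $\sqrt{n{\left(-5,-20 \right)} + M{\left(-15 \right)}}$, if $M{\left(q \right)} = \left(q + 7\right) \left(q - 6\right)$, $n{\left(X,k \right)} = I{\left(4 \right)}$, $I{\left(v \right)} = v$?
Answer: $2 \sqrt{43} \approx 13.115$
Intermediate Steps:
$n{\left(X,k \right)} = 4$
$M{\left(q \right)} = \left(-6 + q\right) \left(7 + q\right)$ ($M{\left(q \right)} = \left(7 + q\right) \left(-6 + q\right) = \left(-6 + q\right) \left(7 + q\right)$)
$\sqrt{n{\left(-5,-20 \right)} + M{\left(-15 \right)}} = \sqrt{4 - \left(57 - 225\right)} = \sqrt{4 - -168} = \sqrt{4 + 168} = \sqrt{172} = 2 \sqrt{43}$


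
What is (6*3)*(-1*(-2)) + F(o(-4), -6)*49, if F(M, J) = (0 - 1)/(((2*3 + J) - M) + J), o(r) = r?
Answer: 121/2 ≈ 60.500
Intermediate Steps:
F(M, J) = -1/(6 - M + 2*J) (F(M, J) = -1/(((6 + J) - M) + J) = -1/((6 + J - M) + J) = -1/(6 - M + 2*J))
(6*3)*(-1*(-2)) + F(o(-4), -6)*49 = (6*3)*(-1*(-2)) - 1/(6 - 1*(-4) + 2*(-6))*49 = 18*2 - 1/(6 + 4 - 12)*49 = 36 - 1/(-2)*49 = 36 - 1*(-1/2)*49 = 36 + (1/2)*49 = 36 + 49/2 = 121/2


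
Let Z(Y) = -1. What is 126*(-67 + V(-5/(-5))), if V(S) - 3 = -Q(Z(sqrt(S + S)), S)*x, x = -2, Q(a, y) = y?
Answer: -7812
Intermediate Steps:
V(S) = 3 + 2*S (V(S) = 3 - S*(-2) = 3 - (-2)*S = 3 + 2*S)
126*(-67 + V(-5/(-5))) = 126*(-67 + (3 + 2*(-5/(-5)))) = 126*(-67 + (3 + 2*(-5*(-1/5)))) = 126*(-67 + (3 + 2*1)) = 126*(-67 + (3 + 2)) = 126*(-67 + 5) = 126*(-62) = -7812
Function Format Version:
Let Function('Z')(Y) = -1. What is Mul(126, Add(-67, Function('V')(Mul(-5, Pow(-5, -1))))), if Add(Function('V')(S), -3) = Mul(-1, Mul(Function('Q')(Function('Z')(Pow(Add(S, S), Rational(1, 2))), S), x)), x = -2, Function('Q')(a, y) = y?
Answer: -7812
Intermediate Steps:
Function('V')(S) = Add(3, Mul(2, S)) (Function('V')(S) = Add(3, Mul(-1, Mul(S, -2))) = Add(3, Mul(-1, Mul(-2, S))) = Add(3, Mul(2, S)))
Mul(126, Add(-67, Function('V')(Mul(-5, Pow(-5, -1))))) = Mul(126, Add(-67, Add(3, Mul(2, Mul(-5, Pow(-5, -1)))))) = Mul(126, Add(-67, Add(3, Mul(2, Mul(-5, Rational(-1, 5)))))) = Mul(126, Add(-67, Add(3, Mul(2, 1)))) = Mul(126, Add(-67, Add(3, 2))) = Mul(126, Add(-67, 5)) = Mul(126, -62) = -7812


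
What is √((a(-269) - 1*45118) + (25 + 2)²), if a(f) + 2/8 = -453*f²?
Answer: I*√131295689/2 ≈ 5729.2*I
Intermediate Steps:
a(f) = -¼ - 453*f²
√((a(-269) - 1*45118) + (25 + 2)²) = √(((-¼ - 453*(-269)²) - 1*45118) + (25 + 2)²) = √(((-¼ - 453*72361) - 45118) + 27²) = √(((-¼ - 32779533) - 45118) + 729) = √((-131118133/4 - 45118) + 729) = √(-131298605/4 + 729) = √(-131295689/4) = I*√131295689/2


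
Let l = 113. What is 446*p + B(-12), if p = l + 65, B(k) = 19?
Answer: 79407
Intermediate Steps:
p = 178 (p = 113 + 65 = 178)
446*p + B(-12) = 446*178 + 19 = 79388 + 19 = 79407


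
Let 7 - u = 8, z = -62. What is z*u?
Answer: 62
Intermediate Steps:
u = -1 (u = 7 - 1*8 = 7 - 8 = -1)
z*u = -62*(-1) = 62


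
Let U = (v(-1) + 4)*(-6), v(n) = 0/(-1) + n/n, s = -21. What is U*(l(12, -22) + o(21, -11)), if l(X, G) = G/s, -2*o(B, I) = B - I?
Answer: 3140/7 ≈ 448.57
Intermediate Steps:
o(B, I) = I/2 - B/2 (o(B, I) = -(B - I)/2 = I/2 - B/2)
v(n) = 1 (v(n) = 0*(-1) + 1 = 0 + 1 = 1)
U = -30 (U = (1 + 4)*(-6) = 5*(-6) = -30)
l(X, G) = -G/21 (l(X, G) = G/(-21) = G*(-1/21) = -G/21)
U*(l(12, -22) + o(21, -11)) = -30*(-1/21*(-22) + ((½)*(-11) - ½*21)) = -30*(22/21 + (-11/2 - 21/2)) = -30*(22/21 - 16) = -30*(-314/21) = 3140/7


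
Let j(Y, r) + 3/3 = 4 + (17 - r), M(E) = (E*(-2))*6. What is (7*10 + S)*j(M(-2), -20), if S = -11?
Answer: 2360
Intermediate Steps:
M(E) = -12*E (M(E) = -2*E*6 = -12*E)
j(Y, r) = 20 - r (j(Y, r) = -1 + (4 + (17 - r)) = -1 + (21 - r) = 20 - r)
(7*10 + S)*j(M(-2), -20) = (7*10 - 11)*(20 - 1*(-20)) = (70 - 11)*(20 + 20) = 59*40 = 2360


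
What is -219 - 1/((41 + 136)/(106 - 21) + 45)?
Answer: -876523/4002 ≈ -219.02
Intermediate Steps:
-219 - 1/((41 + 136)/(106 - 21) + 45) = -219 - 1/(177/85 + 45) = -219 - 1/4002/85 = -219 - 1*85/4002 = -219 - 85/4002 = -876523/4002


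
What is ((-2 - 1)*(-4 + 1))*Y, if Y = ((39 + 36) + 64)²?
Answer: 173889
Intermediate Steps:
Y = 19321 (Y = (75 + 64)² = 139² = 19321)
((-2 - 1)*(-4 + 1))*Y = ((-2 - 1)*(-4 + 1))*19321 = -3*(-3)*19321 = 9*19321 = 173889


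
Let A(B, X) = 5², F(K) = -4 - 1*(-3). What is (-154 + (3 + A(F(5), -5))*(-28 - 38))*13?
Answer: -26026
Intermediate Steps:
F(K) = -1 (F(K) = -4 + 3 = -1)
A(B, X) = 25
(-154 + (3 + A(F(5), -5))*(-28 - 38))*13 = (-154 + (3 + 25)*(-28 - 38))*13 = (-154 + 28*(-66))*13 = (-154 - 1848)*13 = -2002*13 = -26026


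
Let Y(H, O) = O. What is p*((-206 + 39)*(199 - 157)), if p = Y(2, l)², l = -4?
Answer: -112224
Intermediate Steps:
p = 16 (p = (-4)² = 16)
p*((-206 + 39)*(199 - 157)) = 16*((-206 + 39)*(199 - 157)) = 16*(-167*42) = 16*(-7014) = -112224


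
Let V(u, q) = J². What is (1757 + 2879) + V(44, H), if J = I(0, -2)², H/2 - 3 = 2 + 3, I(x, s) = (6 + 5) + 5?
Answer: 70172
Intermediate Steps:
I(x, s) = 16 (I(x, s) = 11 + 5 = 16)
H = 16 (H = 6 + 2*(2 + 3) = 6 + 2*5 = 6 + 10 = 16)
J = 256 (J = 16² = 256)
V(u, q) = 65536 (V(u, q) = 256² = 65536)
(1757 + 2879) + V(44, H) = (1757 + 2879) + 65536 = 4636 + 65536 = 70172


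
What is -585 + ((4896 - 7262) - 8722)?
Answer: -11673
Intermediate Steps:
-585 + ((4896 - 7262) - 8722) = -585 + (-2366 - 8722) = -585 - 11088 = -11673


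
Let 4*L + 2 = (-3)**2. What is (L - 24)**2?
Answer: 7921/16 ≈ 495.06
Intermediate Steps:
L = 7/4 (L = -1/2 + (1/4)*(-3)**2 = -1/2 + (1/4)*9 = -1/2 + 9/4 = 7/4 ≈ 1.7500)
(L - 24)**2 = (7/4 - 24)**2 = (-89/4)**2 = 7921/16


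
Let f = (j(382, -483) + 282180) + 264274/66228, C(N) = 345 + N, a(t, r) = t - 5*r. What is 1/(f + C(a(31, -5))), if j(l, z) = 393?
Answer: 33114/9370533173 ≈ 3.5338e-6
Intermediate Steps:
f = 9357254459/33114 (f = (393 + 282180) + 264274/66228 = 282573 + 264274*(1/66228) = 282573 + 132137/33114 = 9357254459/33114 ≈ 2.8258e+5)
1/(f + C(a(31, -5))) = 1/(9357254459/33114 + (345 + (31 - 5*(-5)))) = 1/(9357254459/33114 + (345 + (31 + 25))) = 1/(9357254459/33114 + (345 + 56)) = 1/(9357254459/33114 + 401) = 1/(9370533173/33114) = 33114/9370533173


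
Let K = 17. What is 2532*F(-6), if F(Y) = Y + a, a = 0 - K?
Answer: -58236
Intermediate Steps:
a = -17 (a = 0 - 1*17 = 0 - 17 = -17)
F(Y) = -17 + Y (F(Y) = Y - 17 = -17 + Y)
2532*F(-6) = 2532*(-17 - 6) = 2532*(-23) = -58236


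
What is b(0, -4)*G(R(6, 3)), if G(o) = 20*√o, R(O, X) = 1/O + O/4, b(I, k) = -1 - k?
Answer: 20*√15 ≈ 77.460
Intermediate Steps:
R(O, X) = 1/O + O/4 (R(O, X) = 1/O + O*(¼) = 1/O + O/4)
b(0, -4)*G(R(6, 3)) = (-1 - 1*(-4))*(20*√(1/6 + (¼)*6)) = (-1 + 4)*(20*√(⅙ + 3/2)) = 3*(20*√(5/3)) = 3*(20*(√15/3)) = 3*(20*√15/3) = 20*√15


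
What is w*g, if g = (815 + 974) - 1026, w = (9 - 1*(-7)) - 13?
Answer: 2289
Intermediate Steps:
w = 3 (w = (9 + 7) - 13 = 16 - 13 = 3)
g = 763 (g = 1789 - 1026 = 763)
w*g = 3*763 = 2289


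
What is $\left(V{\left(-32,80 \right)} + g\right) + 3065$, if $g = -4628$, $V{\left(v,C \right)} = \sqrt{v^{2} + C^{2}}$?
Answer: $-1563 + 16 \sqrt{29} \approx -1476.8$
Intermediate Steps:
$V{\left(v,C \right)} = \sqrt{C^{2} + v^{2}}$
$\left(V{\left(-32,80 \right)} + g\right) + 3065 = \left(\sqrt{80^{2} + \left(-32\right)^{2}} - 4628\right) + 3065 = \left(\sqrt{6400 + 1024} - 4628\right) + 3065 = \left(\sqrt{7424} - 4628\right) + 3065 = \left(16 \sqrt{29} - 4628\right) + 3065 = \left(-4628 + 16 \sqrt{29}\right) + 3065 = -1563 + 16 \sqrt{29}$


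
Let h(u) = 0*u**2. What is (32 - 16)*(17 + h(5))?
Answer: 272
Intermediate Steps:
h(u) = 0
(32 - 16)*(17 + h(5)) = (32 - 16)*(17 + 0) = 16*17 = 272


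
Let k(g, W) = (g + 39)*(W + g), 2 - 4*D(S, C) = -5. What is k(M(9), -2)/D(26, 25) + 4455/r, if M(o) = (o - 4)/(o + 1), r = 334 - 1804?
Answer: -3615/98 ≈ -36.888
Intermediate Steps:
D(S, C) = 7/4 (D(S, C) = ½ - ¼*(-5) = ½ + 5/4 = 7/4)
r = -1470
M(o) = (-4 + o)/(1 + o)
k(g, W) = (39 + g)*(W + g)
k(M(9), -2)/D(26, 25) + 4455/r = (((-4 + 9)/(1 + 9))² + 39*(-2) + 39*((-4 + 9)/(1 + 9)) - 2*(-4 + 9)/(1 + 9))/(7/4) + 4455/(-1470) = ((5/10)² - 78 + 39*(5/10) - 2*5/10)*(4/7) + 4455*(-1/1470) = (((⅒)*5)² - 78 + 39*((⅒)*5) - 5/5)*(4/7) - 297/98 = ((½)² - 78 + 39*(½) - 2*½)*(4/7) - 297/98 = (¼ - 78 + 39/2 - 1)*(4/7) - 297/98 = -237/4*4/7 - 297/98 = -237/7 - 297/98 = -3615/98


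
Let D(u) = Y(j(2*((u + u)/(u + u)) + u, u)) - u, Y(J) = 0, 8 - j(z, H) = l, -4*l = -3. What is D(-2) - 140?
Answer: -138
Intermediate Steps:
l = ¾ (l = -¼*(-3) = ¾ ≈ 0.75000)
j(z, H) = 29/4 (j(z, H) = 8 - 1*¾ = 8 - ¾ = 29/4)
D(u) = -u (D(u) = 0 - u = -u)
D(-2) - 140 = -1*(-2) - 140 = 2 - 140 = -138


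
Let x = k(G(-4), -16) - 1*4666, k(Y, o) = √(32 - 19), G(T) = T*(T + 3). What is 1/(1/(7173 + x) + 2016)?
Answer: 12670635083/25544005381441 + √13/25544005381441 ≈ 0.00049603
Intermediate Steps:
G(T) = T*(3 + T)
k(Y, o) = √13
x = -4666 + √13 (x = √13 - 1*4666 = √13 - 4666 = -4666 + √13 ≈ -4662.4)
1/(1/(7173 + x) + 2016) = 1/(1/(7173 + (-4666 + √13)) + 2016) = 1/(1/(2507 + √13) + 2016) = 1/(2016 + 1/(2507 + √13))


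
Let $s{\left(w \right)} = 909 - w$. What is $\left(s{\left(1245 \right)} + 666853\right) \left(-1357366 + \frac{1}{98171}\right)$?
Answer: $- \frac{88816041378021445}{98171} \approx -9.0471 \cdot 10^{11}$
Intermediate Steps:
$\left(s{\left(1245 \right)} + 666853\right) \left(-1357366 + \frac{1}{98171}\right) = \left(\left(909 - 1245\right) + 666853\right) \left(-1357366 + \frac{1}{98171}\right) = \left(-336 + 666853\right) \left(- \frac{133253977585}{98171}\right) = 666517 \left(- \frac{133253977585}{98171}\right) = - \frac{88816041378021445}{98171}$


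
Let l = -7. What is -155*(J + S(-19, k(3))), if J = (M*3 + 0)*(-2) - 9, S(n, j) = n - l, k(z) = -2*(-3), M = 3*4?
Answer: 14415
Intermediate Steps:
M = 12
k(z) = 6
S(n, j) = 7 + n (S(n, j) = n - 1*(-7) = n + 7 = 7 + n)
J = -81 (J = (12*3 + 0)*(-2) - 9 = (36 + 0)*(-2) - 9 = 36*(-2) - 9 = -72 - 9 = -81)
-155*(J + S(-19, k(3))) = -155*(-81 + (7 - 19)) = -155*(-81 - 12) = -155*(-93) = 14415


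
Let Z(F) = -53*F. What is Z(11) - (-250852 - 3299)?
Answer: 253568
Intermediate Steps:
Z(11) - (-250852 - 3299) = -53*11 - (-250852 - 3299) = -583 - 1*(-254151) = -583 + 254151 = 253568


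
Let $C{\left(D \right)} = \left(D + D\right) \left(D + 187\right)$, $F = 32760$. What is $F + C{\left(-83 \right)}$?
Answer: $15496$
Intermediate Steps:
$C{\left(D \right)} = 2 D \left(187 + D\right)$
$F + C{\left(-83 \right)} = 32760 + 2 \left(-83\right) \left(187 - 83\right) = 32760 + 2 \left(-83\right) 104 = 32760 - 17264 = 15496$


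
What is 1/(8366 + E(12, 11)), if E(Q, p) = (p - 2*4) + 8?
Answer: 1/8377 ≈ 0.00011937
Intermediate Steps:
E(Q, p) = p (E(Q, p) = (p - 8) + 8 = (-8 + p) + 8 = p)
1/(8366 + E(12, 11)) = 1/(8366 + 11) = 1/8377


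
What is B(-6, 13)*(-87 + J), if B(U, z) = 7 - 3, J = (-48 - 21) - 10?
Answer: -664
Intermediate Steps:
J = -79 (J = -69 - 10 = -79)
B(U, z) = 4
B(-6, 13)*(-87 + J) = 4*(-87 - 79) = 4*(-166) = -664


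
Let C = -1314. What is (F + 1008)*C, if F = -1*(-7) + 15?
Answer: -1353420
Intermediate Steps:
F = 22 (F = 7 + 15 = 22)
(F + 1008)*C = (22 + 1008)*(-1314) = 1030*(-1314) = -1353420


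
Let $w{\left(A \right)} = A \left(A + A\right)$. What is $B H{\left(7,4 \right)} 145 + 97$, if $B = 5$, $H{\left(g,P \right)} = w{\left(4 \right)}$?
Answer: $23297$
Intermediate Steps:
$w{\left(A \right)} = 2 A^{2}$ ($w{\left(A \right)} = A 2 A = 2 A^{2}$)
$H{\left(g,P \right)} = 32$ ($H{\left(g,P \right)} = 2 \cdot 4^{2} = 2 \cdot 16 = 32$)
$B H{\left(7,4 \right)} 145 + 97 = 5 \cdot 32 \cdot 145 + 97 = 160 \cdot 145 + 97 = 23200 + 97 = 23297$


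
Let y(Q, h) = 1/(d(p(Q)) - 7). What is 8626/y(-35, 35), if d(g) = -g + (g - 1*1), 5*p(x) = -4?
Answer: -69008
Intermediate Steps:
p(x) = -4/5 (p(x) = (1/5)*(-4) = -4/5)
d(g) = -1 (d(g) = -g + (g - 1) = -g + (-1 + g) = -1)
y(Q, h) = -1/8 (y(Q, h) = 1/(-1 - 7) = 1/(-8) = -1/8)
8626/y(-35, 35) = 8626/(-1/8) = 8626*(-8) = -69008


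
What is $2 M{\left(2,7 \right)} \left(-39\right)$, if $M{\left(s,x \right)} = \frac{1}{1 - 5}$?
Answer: $\frac{39}{2} \approx 19.5$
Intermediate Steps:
$M{\left(s,x \right)} = - \frac{1}{4}$ ($M{\left(s,x \right)} = \frac{1}{-4} = - \frac{1}{4}$)
$2 M{\left(2,7 \right)} \left(-39\right) = 2 \left(- \frac{1}{4}\right) \left(-39\right) = \left(- \frac{1}{2}\right) \left(-39\right) = \frac{39}{2}$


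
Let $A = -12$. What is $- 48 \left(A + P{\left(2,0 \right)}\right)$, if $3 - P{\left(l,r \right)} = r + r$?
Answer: $432$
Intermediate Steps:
$P{\left(l,r \right)} = 3 - 2 r$ ($P{\left(l,r \right)} = 3 - \left(r + r\right) = 3 - 2 r$)
$- 48 \left(A + P{\left(2,0 \right)}\right) = - 48 \left(-12 + \left(3 - 0\right)\right) = - 48 \left(-12 + \left(3 + 0\right)\right) = - 48 \left(-12 + 3\right) = \left(-48\right) \left(-9\right) = 432$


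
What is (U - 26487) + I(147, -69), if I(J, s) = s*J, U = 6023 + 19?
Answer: -30588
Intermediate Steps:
U = 6042
I(J, s) = J*s
(U - 26487) + I(147, -69) = (6042 - 26487) + 147*(-69) = -20445 - 10143 = -30588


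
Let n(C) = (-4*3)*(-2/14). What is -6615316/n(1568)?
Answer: -11576803/3 ≈ -3.8589e+6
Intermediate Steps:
n(C) = 12/7 (n(C) = -(-24)/14 = -12*(-1/7) = 12/7)
-6615316/n(1568) = -6615316/12/7 = -6615316*7/12 = -11576803/3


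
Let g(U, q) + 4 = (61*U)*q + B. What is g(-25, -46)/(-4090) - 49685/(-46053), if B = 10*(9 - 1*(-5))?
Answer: -1516834754/94178385 ≈ -16.106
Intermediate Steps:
B = 140 (B = 10*(9 + 5) = 10*14 = 140)
g(U, q) = 136 + 61*U*q (g(U, q) = -4 + ((61*U)*q + 140) = -4 + (61*U*q + 140) = -4 + (140 + 61*U*q) = 136 + 61*U*q)
g(-25, -46)/(-4090) - 49685/(-46053) = (136 + 61*(-25)*(-46))/(-4090) - 49685/(-46053) = (136 + 70150)*(-1/4090) - 49685*(-1/46053) = 70286*(-1/4090) + 49685/46053 = -35143/2045 + 49685/46053 = -1516834754/94178385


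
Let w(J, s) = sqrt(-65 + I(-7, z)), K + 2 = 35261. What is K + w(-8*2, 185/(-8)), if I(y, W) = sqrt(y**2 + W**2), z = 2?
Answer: 35259 + sqrt(-65 + sqrt(53)) ≈ 35259.0 + 7.5974*I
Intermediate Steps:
I(y, W) = sqrt(W**2 + y**2)
K = 35259 (K = -2 + 35261 = 35259)
w(J, s) = sqrt(-65 + sqrt(53)) (w(J, s) = sqrt(-65 + sqrt(2**2 + (-7)**2)) = sqrt(-65 + sqrt(4 + 49)) = sqrt(-65 + sqrt(53)))
K + w(-8*2, 185/(-8)) = 35259 + sqrt(-65 + sqrt(53))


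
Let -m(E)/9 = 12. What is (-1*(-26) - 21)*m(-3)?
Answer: -540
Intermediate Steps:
m(E) = -108 (m(E) = -9*12 = -108)
(-1*(-26) - 21)*m(-3) = (-1*(-26) - 21)*(-108) = (26 - 21)*(-108) = 5*(-108) = -540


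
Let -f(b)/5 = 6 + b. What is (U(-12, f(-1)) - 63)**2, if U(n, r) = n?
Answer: 5625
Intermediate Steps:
f(b) = -30 - 5*b (f(b) = -5*(6 + b) = -30 - 5*b)
(U(-12, f(-1)) - 63)**2 = (-12 - 63)**2 = (-75)**2 = 5625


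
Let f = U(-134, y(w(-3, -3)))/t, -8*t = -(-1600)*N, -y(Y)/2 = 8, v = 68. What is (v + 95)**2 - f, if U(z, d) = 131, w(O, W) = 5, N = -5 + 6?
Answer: 5313931/200 ≈ 26570.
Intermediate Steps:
N = 1
y(Y) = -16 (y(Y) = -2*8 = -16)
t = -200 (t = -(-25)*(-16*1)/2 = -(-25)*(-16)/2 = -1/8*1600 = -200)
f = -131/200 (f = 131/(-200) = 131*(-1/200) = -131/200 ≈ -0.65500)
(v + 95)**2 - f = (68 + 95)**2 - 1*(-131/200) = 163**2 + 131/200 = 26569 + 131/200 = 5313931/200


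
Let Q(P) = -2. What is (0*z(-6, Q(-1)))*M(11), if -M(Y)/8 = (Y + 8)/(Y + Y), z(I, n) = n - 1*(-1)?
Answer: 0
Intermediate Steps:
z(I, n) = 1 + n (z(I, n) = n + 1 = 1 + n)
M(Y) = -4*(8 + Y)/Y (M(Y) = -8*(Y + 8)/(Y + Y) = -8*(8 + Y)/(2*Y) = -8*(8 + Y)*1/(2*Y) = -4*(8 + Y)/Y)
(0*z(-6, Q(-1)))*M(11) = (0*(1 - 2))*(-4 - 32/11) = (0*(-1))*(-4 - 32*1/11) = 0*(-4 - 32/11) = 0*(-76/11) = 0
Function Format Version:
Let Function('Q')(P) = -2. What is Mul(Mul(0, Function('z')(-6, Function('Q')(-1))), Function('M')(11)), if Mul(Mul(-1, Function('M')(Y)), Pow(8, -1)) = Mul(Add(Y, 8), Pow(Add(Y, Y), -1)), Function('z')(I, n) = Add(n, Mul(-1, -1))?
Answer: 0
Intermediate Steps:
Function('z')(I, n) = Add(1, n) (Function('z')(I, n) = Add(n, 1) = Add(1, n))
Function('M')(Y) = Mul(-4, Pow(Y, -1), Add(8, Y)) (Function('M')(Y) = Mul(-8, Mul(Add(Y, 8), Pow(Add(Y, Y), -1))) = Mul(-8, Mul(Add(8, Y), Pow(Mul(2, Y), -1))) = Mul(-8, Mul(Add(8, Y), Mul(Rational(1, 2), Pow(Y, -1)))) = Mul(-8, Mul(Rational(1, 2), Pow(Y, -1), Add(8, Y))) = Mul(-4, Pow(Y, -1), Add(8, Y)))
Mul(Mul(0, Function('z')(-6, Function('Q')(-1))), Function('M')(11)) = Mul(Mul(0, Add(1, -2)), Add(-4, Mul(-32, Pow(11, -1)))) = Mul(Mul(0, -1), Add(-4, Mul(-32, Rational(1, 11)))) = Mul(0, Add(-4, Rational(-32, 11))) = Mul(0, Rational(-76, 11)) = 0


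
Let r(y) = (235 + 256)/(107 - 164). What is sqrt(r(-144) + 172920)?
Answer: sqrt(561789093)/57 ≈ 415.83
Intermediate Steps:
r(y) = -491/57 (r(y) = 491/(-57) = 491*(-1/57) = -491/57)
sqrt(r(-144) + 172920) = sqrt(-491/57 + 172920) = sqrt(9855949/57) = sqrt(561789093)/57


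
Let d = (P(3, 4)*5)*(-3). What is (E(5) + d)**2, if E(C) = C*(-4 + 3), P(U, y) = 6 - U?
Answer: 2500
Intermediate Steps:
d = -45 (d = ((6 - 1*3)*5)*(-3) = ((6 - 3)*5)*(-3) = (3*5)*(-3) = 15*(-3) = -45)
E(C) = -C (E(C) = C*(-1) = -C)
(E(5) + d)**2 = (-1*5 - 45)**2 = (-5 - 45)**2 = (-50)**2 = 2500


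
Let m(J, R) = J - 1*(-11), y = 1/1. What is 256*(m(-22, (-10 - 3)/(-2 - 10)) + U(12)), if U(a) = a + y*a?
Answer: 3328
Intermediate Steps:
y = 1
U(a) = 2*a (U(a) = a + 1*a = a + a = 2*a)
m(J, R) = 11 + J (m(J, R) = J + 11 = 11 + J)
256*(m(-22, (-10 - 3)/(-2 - 10)) + U(12)) = 256*((11 - 22) + 2*12) = 256*(-11 + 24) = 256*13 = 3328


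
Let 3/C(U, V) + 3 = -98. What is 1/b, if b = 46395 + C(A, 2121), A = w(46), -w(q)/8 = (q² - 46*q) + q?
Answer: 101/4685892 ≈ 2.1554e-5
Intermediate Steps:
w(q) = -8*q² + 360*q (w(q) = -8*((q² - 46*q) + q) = -8*(q² - 45*q) = -8*q² + 360*q)
A = -368 (A = 8*46*(45 - 1*46) = 8*46*(45 - 46) = 8*46*(-1) = -368)
C(U, V) = -3/101 (C(U, V) = 3/(-3 - 98) = 3/(-101) = 3*(-1/101) = -3/101)
b = 4685892/101 (b = 46395 - 3/101 = 4685892/101 ≈ 46395.)
1/b = 1/(4685892/101) = 101/4685892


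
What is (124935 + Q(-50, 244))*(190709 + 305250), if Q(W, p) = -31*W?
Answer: 62731374115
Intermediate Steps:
(124935 + Q(-50, 244))*(190709 + 305250) = (124935 - 31*(-50))*(190709 + 305250) = (124935 + 1550)*495959 = 126485*495959 = 62731374115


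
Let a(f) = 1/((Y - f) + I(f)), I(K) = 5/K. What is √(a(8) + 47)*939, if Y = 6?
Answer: 939*√5599/11 ≈ 6387.5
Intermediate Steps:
a(f) = 1/(6 - f + 5/f) (a(f) = 1/((6 - f) + 5/f) = 1/(6 - f + 5/f))
√(a(8) + 47)*939 = √(8/(5 + 8*(6 - 1*8)) + 47)*939 = √(8/(5 + 8*(6 - 8)) + 47)*939 = √(8/(5 + 8*(-2)) + 47)*939 = √(8/(5 - 16) + 47)*939 = √(8/(-11) + 47)*939 = √(8*(-1/11) + 47)*939 = √(-8/11 + 47)*939 = √(509/11)*939 = (√5599/11)*939 = 939*√5599/11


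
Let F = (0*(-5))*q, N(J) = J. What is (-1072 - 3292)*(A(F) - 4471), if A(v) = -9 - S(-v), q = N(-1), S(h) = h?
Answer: 19550720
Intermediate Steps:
q = -1
F = 0 (F = (0*(-5))*(-1) = 0*(-1) = 0)
A(v) = -9 + v (A(v) = -9 - (-1)*v = -9 + v)
(-1072 - 3292)*(A(F) - 4471) = (-1072 - 3292)*((-9 + 0) - 4471) = -4364*(-9 - 4471) = -4364*(-4480) = 19550720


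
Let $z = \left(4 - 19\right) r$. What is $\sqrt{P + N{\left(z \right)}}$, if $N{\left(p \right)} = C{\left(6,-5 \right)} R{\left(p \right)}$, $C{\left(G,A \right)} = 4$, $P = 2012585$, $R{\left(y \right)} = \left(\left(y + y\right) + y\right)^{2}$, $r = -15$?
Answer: $\sqrt{3835085} \approx 1958.3$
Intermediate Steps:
$R{\left(y \right)} = 9 y^{2}$ ($R{\left(y \right)} = \left(2 y + y\right)^{2} = \left(3 y\right)^{2} = 9 y^{2}$)
$z = 225$ ($z = \left(4 - 19\right) \left(-15\right) = \left(-15\right) \left(-15\right) = 225$)
$N{\left(p \right)} = 36 p^{2}$ ($N{\left(p \right)} = 4 \cdot 9 p^{2} = 36 p^{2}$)
$\sqrt{P + N{\left(z \right)}} = \sqrt{2012585 + 36 \cdot 225^{2}} = \sqrt{2012585 + 36 \cdot 50625} = \sqrt{2012585 + 1822500} = \sqrt{3835085}$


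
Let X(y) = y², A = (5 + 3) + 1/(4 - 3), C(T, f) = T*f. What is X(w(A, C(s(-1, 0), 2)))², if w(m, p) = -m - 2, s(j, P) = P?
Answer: 14641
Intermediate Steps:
A = 9 (A = 8 + 1/1 = 8 + 1 = 9)
w(m, p) = -2 - m
X(w(A, C(s(-1, 0), 2)))² = ((-2 - 1*9)²)² = ((-2 - 9)²)² = ((-11)²)² = 121² = 14641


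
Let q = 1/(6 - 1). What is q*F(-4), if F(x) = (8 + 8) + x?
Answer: 12/5 ≈ 2.4000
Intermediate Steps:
F(x) = 16 + x
q = ⅕ (q = 1/5 = ⅕ ≈ 0.20000)
q*F(-4) = (16 - 4)/5 = (⅕)*12 = 12/5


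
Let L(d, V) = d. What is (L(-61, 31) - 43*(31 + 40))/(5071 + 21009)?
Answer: -1557/13040 ≈ -0.11940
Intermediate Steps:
(L(-61, 31) - 43*(31 + 40))/(5071 + 21009) = (-61 - 43*(31 + 40))/(5071 + 21009) = (-61 - 43*71)/26080 = (-61 - 3053)*(1/26080) = -3114*1/26080 = -1557/13040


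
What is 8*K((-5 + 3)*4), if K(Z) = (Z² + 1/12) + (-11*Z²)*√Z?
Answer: 1538/3 - 11264*I*√2 ≈ 512.67 - 15930.0*I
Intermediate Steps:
K(Z) = 1/12 + Z² - 11*Z^(5/2) (K(Z) = (Z² + 1/12) - 11*Z^(5/2) = (1/12 + Z²) - 11*Z^(5/2) = 1/12 + Z² - 11*Z^(5/2))
8*K((-5 + 3)*4) = 8*(1/12 + ((-5 + 3)*4)² - 11*32*(-5 + 3)^(5/2)) = 8*(1/12 + (-2*4)² - 11*128*I*√2) = 8*(1/12 + (-8)² - 1408*I*√2) = 8*(1/12 + 64 - 1408*I*√2) = 8*(769/12 - 1408*I*√2) = 1538/3 - 11264*I*√2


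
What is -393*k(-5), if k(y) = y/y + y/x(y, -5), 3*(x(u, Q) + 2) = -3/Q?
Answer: -4454/3 ≈ -1484.7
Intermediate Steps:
x(u, Q) = -2 - 1/Q (x(u, Q) = -2 + (-3/Q)/3 = -2 - 1/Q)
k(y) = 1 - 5*y/9 (k(y) = y/y + y/(-2 - 1/(-5)) = 1 + y/(-2 - 1*(-⅕)) = 1 + y/(-2 + ⅕) = 1 + y/(-9/5) = 1 + y*(-5/9) = 1 - 5*y/9)
-393*k(-5) = -393*(1 - 5/9*(-5)) = -393*(1 + 25/9) = -393*34/9 = -4454/3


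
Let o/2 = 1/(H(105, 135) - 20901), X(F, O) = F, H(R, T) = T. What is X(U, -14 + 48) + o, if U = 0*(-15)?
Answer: -1/10383 ≈ -9.6311e-5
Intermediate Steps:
U = 0
o = -1/10383 (o = 2/(135 - 20901) = 2/(-20766) = 2*(-1/20766) = -1/10383 ≈ -9.6311e-5)
X(U, -14 + 48) + o = 0 - 1/10383 = -1/10383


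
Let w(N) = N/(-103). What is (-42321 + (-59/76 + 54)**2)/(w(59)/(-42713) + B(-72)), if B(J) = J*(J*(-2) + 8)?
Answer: 1003441957236169/278099731022032 ≈ 3.6082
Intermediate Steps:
B(J) = J*(8 - 2*J) (B(J) = J*(-2*J + 8) = J*(8 - 2*J))
w(N) = -N/103 (w(N) = N*(-1/103) = -N/103)
(-42321 + (-59/76 + 54)**2)/(w(59)/(-42713) + B(-72)) = (-42321 + (-59/76 + 54)**2)/(-1/103*59/(-42713) + 2*(-72)*(4 - 1*(-72))) = (-42321 + (-59*1/76 + 54)**2)/(-59/103*(-1/42713) + 2*(-72)*(4 + 72)) = (-42321 + (-59/76 + 54)**2)/(59/4399439 + 2*(-72)*76) = (-42321 + (4045/76)**2)/(59/4399439 - 10944) = (-42321 + 16362025/5776)/(-48147460357/4399439) = -228084071/5776*(-4399439/48147460357) = 1003441957236169/278099731022032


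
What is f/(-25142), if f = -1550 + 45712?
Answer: -22081/12571 ≈ -1.7565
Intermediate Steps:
f = 44162
f/(-25142) = 44162/(-25142) = 44162*(-1/25142) = -22081/12571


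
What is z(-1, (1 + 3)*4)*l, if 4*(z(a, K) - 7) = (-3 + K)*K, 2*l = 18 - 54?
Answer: -1062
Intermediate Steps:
l = -18 (l = (18 - 54)/2 = (1/2)*(-36) = -18)
z(a, K) = 7 + K*(-3 + K)/4 (z(a, K) = 7 + ((-3 + K)*K)/4 = 7 + (K*(-3 + K))/4 = 7 + K*(-3 + K)/4)
z(-1, (1 + 3)*4)*l = (7 - 3*(1 + 3)*4/4 + ((1 + 3)*4)**2/4)*(-18) = (7 - 3*4 + (4*4)**2/4)*(-18) = (7 - 3/4*16 + (1/4)*16**2)*(-18) = (7 - 12 + (1/4)*256)*(-18) = (7 - 12 + 64)*(-18) = 59*(-18) = -1062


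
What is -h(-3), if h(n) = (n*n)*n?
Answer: 27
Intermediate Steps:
h(n) = n**3 (h(n) = n**2*n = n**3)
-h(-3) = -1*(-3)**3 = -1*(-27) = 27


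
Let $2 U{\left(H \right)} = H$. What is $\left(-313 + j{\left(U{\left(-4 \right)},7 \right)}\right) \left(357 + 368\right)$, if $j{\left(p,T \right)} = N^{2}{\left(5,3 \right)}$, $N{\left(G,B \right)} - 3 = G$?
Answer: $-180525$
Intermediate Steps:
$N{\left(G,B \right)} = 3 + G$
$U{\left(H \right)} = \frac{H}{2}$
$j{\left(p,T \right)} = 64$ ($j{\left(p,T \right)} = \left(3 + 5\right)^{2} = 8^{2} = 64$)
$\left(-313 + j{\left(U{\left(-4 \right)},7 \right)}\right) \left(357 + 368\right) = \left(-313 + 64\right) \left(357 + 368\right) = \left(-249\right) 725 = -180525$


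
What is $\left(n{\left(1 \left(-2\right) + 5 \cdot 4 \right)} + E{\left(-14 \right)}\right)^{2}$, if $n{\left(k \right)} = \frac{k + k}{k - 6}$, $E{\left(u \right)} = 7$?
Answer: $100$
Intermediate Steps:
$n{\left(k \right)} = \frac{2 k}{-6 + k}$
$\left(n{\left(1 \left(-2\right) + 5 \cdot 4 \right)} + E{\left(-14 \right)}\right)^{2} = \left(\frac{2 \left(1 \left(-2\right) + 5 \cdot 4\right)}{-6 + \left(1 \left(-2\right) + 5 \cdot 4\right)} + 7\right)^{2} = \left(\frac{2 \left(-2 + 20\right)}{-6 + \left(-2 + 20\right)} + 7\right)^{2} = \left(2 \cdot 18 \frac{1}{-6 + 18} + 7\right)^{2} = \left(2 \cdot 18 \cdot \frac{1}{12} + 7\right)^{2} = \left(3 + 7\right)^{2} = 10^{2} = 100$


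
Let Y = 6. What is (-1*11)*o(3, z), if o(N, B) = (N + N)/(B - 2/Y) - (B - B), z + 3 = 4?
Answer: -99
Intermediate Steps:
z = 1 (z = -3 + 4 = 1)
o(N, B) = 2*N/(-⅓ + B) (o(N, B) = (N + N)/(B - 2/6) - (B - B) = (2*N)/(B - 2*⅙) - 1*0 = (2*N)/(B - ⅓) + 0 = (2*N)/(-⅓ + B) + 0 = 2*N/(-⅓ + B) + 0 = 2*N/(-⅓ + B))
(-1*11)*o(3, z) = (-1*11)*(6*3/(-1 + 3*1)) = -66*3/(-1 + 3) = -66*3/2 = -11*9 = -99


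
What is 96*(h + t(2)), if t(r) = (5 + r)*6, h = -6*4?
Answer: 1728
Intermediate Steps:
h = -24
t(r) = 30 + 6*r
96*(h + t(2)) = 96*(-24 + (30 + 6*2)) = 96*(-24 + (30 + 12)) = 96*(-24 + 42) = 96*18 = 1728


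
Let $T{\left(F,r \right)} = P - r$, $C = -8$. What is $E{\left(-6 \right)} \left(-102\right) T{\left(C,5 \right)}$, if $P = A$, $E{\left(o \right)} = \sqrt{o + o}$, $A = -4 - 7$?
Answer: $3264 i \sqrt{3} \approx 5653.4 i$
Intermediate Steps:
$A = -11$
$E{\left(o \right)} = \sqrt{2} \sqrt{o}$ ($E{\left(o \right)} = \sqrt{2 o} = \sqrt{2} \sqrt{o}$)
$P = -11$
$T{\left(F,r \right)} = -11 - r$
$E{\left(-6 \right)} \left(-102\right) T{\left(C,5 \right)} = \sqrt{2} \sqrt{-6} \left(-102\right) \left(-11 - 5\right) = \sqrt{2} i \sqrt{6} \left(-102\right) \left(-11 - 5\right) = 2 i \sqrt{3} \left(-102\right) \left(-16\right) = - 204 i \sqrt{3} \left(-16\right) = 3264 i \sqrt{3}$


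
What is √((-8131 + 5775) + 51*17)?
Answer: I*√1489 ≈ 38.588*I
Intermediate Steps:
√((-8131 + 5775) + 51*17) = √(-2356 + 867) = √(-1489) = I*√1489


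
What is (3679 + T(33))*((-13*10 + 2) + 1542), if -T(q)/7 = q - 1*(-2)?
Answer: 4855676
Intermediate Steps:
T(q) = -14 - 7*q (T(q) = -7*(q - 1*(-2)) = -7*(q + 2) = -7*(2 + q) = -14 - 7*q)
(3679 + T(33))*((-13*10 + 2) + 1542) = (3679 + (-14 - 7*33))*((-13*10 + 2) + 1542) = (3679 + (-14 - 231))*((-130 + 2) + 1542) = (3679 - 245)*(-128 + 1542) = 3434*1414 = 4855676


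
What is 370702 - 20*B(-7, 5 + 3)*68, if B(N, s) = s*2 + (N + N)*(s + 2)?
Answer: 539342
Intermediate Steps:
B(N, s) = 2*s + 2*N*(2 + s) (B(N, s) = 2*s + (2*N)*(2 + s) = 2*s + 2*N*(2 + s))
370702 - 20*B(-7, 5 + 3)*68 = 370702 - 20*(2*(5 + 3) + 4*(-7) + 2*(-7)*(5 + 3))*68 = 370702 - 20*(2*8 - 28 + 2*(-7)*8)*68 = 370702 - 20*(16 - 28 - 112)*68 = 370702 - 20*(-124)*68 = 370702 - (-2480)*68 = 370702 - 1*(-168640) = 370702 + 168640 = 539342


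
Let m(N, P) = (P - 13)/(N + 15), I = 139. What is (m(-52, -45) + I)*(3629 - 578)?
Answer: 15868251/37 ≈ 4.2887e+5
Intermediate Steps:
m(N, P) = (-13 + P)/(15 + N)
(m(-52, -45) + I)*(3629 - 578) = ((-13 - 45)/(15 - 52) + 139)*(3629 - 578) = (-58/(-37) + 139)*3051 = (-1/37*(-58) + 139)*3051 = (58/37 + 139)*3051 = (5201/37)*3051 = 15868251/37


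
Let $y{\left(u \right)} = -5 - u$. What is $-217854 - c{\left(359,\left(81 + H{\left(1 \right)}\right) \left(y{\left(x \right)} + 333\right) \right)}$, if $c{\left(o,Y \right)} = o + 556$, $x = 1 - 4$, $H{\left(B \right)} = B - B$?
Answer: $-218769$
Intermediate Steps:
$H{\left(B \right)} = 0$
$x = -3$ ($x = 1 - 4 = -3$)
$c{\left(o,Y \right)} = 556 + o$
$-217854 - c{\left(359,\left(81 + H{\left(1 \right)}\right) \left(y{\left(x \right)} + 333\right) \right)} = -217854 - \left(556 + 359\right) = -217854 - 915 = -218769$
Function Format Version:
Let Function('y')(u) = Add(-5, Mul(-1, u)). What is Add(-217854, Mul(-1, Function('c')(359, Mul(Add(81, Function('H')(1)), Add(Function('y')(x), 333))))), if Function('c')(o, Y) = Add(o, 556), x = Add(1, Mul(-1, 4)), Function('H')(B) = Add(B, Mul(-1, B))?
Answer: -218769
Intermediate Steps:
Function('H')(B) = 0
x = -3 (x = Add(1, -4) = -3)
Function('c')(o, Y) = Add(556, o)
Add(-217854, Mul(-1, Function('c')(359, Mul(Add(81, Function('H')(1)), Add(Function('y')(x), 333))))) = Add(-217854, Mul(-1, Add(556, 359))) = Add(-217854, Mul(-1, 915)) = Add(-217854, -915) = -218769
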